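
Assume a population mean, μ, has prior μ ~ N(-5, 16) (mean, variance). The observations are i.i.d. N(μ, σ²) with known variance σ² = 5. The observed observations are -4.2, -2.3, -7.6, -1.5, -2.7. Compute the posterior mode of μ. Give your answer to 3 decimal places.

n = 5; x̄ = ((-4.2) + (-2.3) + (-7.6) + (-1.5) + (-2.7))/5 = -18.3/5 = -3.66.
For a Normal prior and Normal likelihood with known variance, the posterior is Normal; its mode equals its mean, the precision-weighted average.
Prior precision 1/σ₀² = 1/16 = 0.0625; data precision n/σ² = 5/5 = 1.
μ̂ = (0.0625·(-5) + 1·(-3.66)) / (0.0625 + 1) = (-3.9725)/1.0625 = -1589/425 ≈ -3.739.

μ̂_MAP = -3.739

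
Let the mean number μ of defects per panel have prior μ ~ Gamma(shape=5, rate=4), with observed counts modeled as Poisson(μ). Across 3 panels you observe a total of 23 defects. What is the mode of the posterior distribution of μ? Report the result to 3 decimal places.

μ̂_MAP = 3.857

Σxᵢ = 23, n = 3.
Posterior ∝ μ^4e^(−4μ) · μ^23e^(−3μ) = μ^27e^(−7μ), i.e. Gamma(shape=28, rate=7).
The mode of a Gamma(a, b) with a ≥ 1 (shape–rate) is (a−1)/b = 27/7 ≈ 3.857.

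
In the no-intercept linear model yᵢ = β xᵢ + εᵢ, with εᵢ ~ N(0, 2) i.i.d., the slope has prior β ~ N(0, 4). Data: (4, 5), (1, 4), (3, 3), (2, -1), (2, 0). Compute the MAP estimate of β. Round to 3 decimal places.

β̂_MAP = 0.899

log p(β | y) = −Σ(yᵢ − βxᵢ)²/(2·2) − β²/(2·4) + const.
Setting the derivative to zero: Σxᵢ(yᵢ − βxᵢ)/2 − β/4 = 0, so β = Σxᵢyᵢ / (Σxᵢ² + σ²/τ²).
Σxᵢyᵢ = 4·5 + 1·4 + 3·3 + 2·(-1) + 2·0 = 31; Σxᵢ² = 34; σ²/τ² = 0.5.
β̂_MAP = 31 / (34 + 0.5) = 31/34.5 ≈ 0.899.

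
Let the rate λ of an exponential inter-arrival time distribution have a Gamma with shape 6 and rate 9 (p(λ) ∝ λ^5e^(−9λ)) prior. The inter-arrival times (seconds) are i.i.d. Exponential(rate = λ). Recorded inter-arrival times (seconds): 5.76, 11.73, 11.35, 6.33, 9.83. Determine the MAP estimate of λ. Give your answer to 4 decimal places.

λ̂_MAP = 0.1852

The Exponential(rate=λ) likelihood is ∝ λ^n e^(−λΣtᵢ). Here n = 5 and Σtᵢ = 5.76 + 11.73 + 11.35 + 6.33 + 9.83 = 45.
Posterior ∝ λ^5e^(−9λ) · λ^5e^(−45λ) = λ^10e^(−54λ), i.e. Gamma(11, 54).
Mode = (a−1)/b = 10/54 ≈ 0.1852.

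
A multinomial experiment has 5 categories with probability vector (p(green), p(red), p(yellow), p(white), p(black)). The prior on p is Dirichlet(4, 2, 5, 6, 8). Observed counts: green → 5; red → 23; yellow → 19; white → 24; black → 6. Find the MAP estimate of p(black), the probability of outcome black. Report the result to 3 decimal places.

MAP estimate of p(black) = 0.134

The posterior is Dirichlet(αᵢ + nᵢ) = Dirichlet(9, 25, 24, 30, 14).
For a Dirichlet(a₁,…,a_K) with all aᵢ > 1, the mode has j-th component (aⱼ − 1)/(Σaᵢ − K).
Here Σaᵢ = 102 and K = 5, so p(black) = (14 − 1)/(102 − 5) = 13/97 ≈ 0.134.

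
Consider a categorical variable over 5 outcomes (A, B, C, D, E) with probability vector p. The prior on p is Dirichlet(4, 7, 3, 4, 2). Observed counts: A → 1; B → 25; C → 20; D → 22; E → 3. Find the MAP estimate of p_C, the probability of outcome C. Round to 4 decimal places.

MAP estimate of p_C = 0.2558

The posterior is Dirichlet(αᵢ + nᵢ) = Dirichlet(5, 32, 23, 26, 5).
For a Dirichlet(a₁,…,a_K) with all aᵢ > 1, the mode has j-th component (aⱼ − 1)/(Σaᵢ − K).
Here Σaᵢ = 91 and K = 5, so p_C = (23 − 1)/(91 − 5) = 22/86 ≈ 0.2558.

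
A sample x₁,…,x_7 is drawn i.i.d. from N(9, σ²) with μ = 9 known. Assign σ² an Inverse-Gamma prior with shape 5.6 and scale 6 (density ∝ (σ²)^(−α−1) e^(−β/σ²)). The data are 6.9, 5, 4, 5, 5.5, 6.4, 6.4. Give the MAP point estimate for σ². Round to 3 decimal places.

Sum of squared deviations about the known mean: SS = (6.9−9)² + (5−9)² + (4−9)² + (5−9)² + (5.5−9)² + (6.4−9)² + (6.4−9)² = 87.18.
The Normal likelihood contributes (σ²)^(−n/2) exp(−SS/(2σ²)), so the posterior is Inverse-Gamma(α + n/2, β + SS/2) = Inverse-Gamma(9.1, 49.59).
The mode of Inverse-Gamma(a, b) is b/(a+1) = 49.59/10.1 ≈ 4.910.

σ̂²_MAP = 4.910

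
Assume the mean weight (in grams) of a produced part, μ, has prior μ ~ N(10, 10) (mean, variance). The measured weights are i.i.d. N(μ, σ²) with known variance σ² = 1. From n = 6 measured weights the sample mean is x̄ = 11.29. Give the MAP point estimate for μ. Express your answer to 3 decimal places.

n = 6, x̄ = 11.29.
For a Normal prior and Normal likelihood with known variance, the posterior is Normal; its mode equals its mean, the precision-weighted average.
Prior precision 1/σ₀² = 1/10 = 0.1; data precision n/σ² = 6/1 = 6.
μ̂ = (0.1·10 + 6·11.29) / (0.1 + 6) = 68.74/6.1 = 3437/305 ≈ 11.269.

μ̂_MAP = 11.269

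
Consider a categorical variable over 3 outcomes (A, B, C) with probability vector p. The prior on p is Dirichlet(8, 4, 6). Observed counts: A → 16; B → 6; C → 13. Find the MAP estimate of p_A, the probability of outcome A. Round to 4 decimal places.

The posterior is Dirichlet(αᵢ + nᵢ) = Dirichlet(24, 10, 19).
For a Dirichlet(a₁,…,a_K) with all aᵢ > 1, the mode has j-th component (aⱼ − 1)/(Σaᵢ − K).
Here Σaᵢ = 53 and K = 3, so p_A = (24 − 1)/(53 − 3) = 23/50 ≈ 0.4600.

MAP estimate of p_A = 0.4600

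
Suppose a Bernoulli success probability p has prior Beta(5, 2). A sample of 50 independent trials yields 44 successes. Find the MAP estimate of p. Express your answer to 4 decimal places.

p̂_MAP = 0.8727

Prior: Beta(5, 2).
Data: 44 successes in 50 trials. The binomial likelihood contributes p^44(1−p)^6, so the posterior is Beta(5+44, 2+6) = Beta(49, 8).
For Beta(a, b) with a, b > 1 the mode is (a−1)/(a+b−2) = 48/55 ≈ 0.8727.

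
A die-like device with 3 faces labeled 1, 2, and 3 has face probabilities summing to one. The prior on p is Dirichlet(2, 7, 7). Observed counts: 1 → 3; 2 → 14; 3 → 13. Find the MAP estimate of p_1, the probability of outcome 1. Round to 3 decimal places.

The posterior is Dirichlet(αᵢ + nᵢ) = Dirichlet(5, 21, 20).
For a Dirichlet(a₁,…,a_K) with all aᵢ > 1, the mode has j-th component (aⱼ − 1)/(Σaᵢ − K).
Here Σaᵢ = 46 and K = 3, so p_1 = (5 − 1)/(46 − 3) = 4/43 ≈ 0.093.

MAP estimate: 0.093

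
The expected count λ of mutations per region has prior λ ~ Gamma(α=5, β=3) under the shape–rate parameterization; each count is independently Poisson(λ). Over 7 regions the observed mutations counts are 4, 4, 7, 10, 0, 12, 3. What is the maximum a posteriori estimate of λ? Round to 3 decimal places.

Σxᵢ = 4+4+7+10+0+12+3 = 40, with n = 7.
Posterior ∝ λ^4e^(−3λ) · λ^40e^(−7λ) = λ^44e^(−10λ), i.e. Gamma(shape=45, rate=10).
The mode of a Gamma(a, b) with a ≥ 1 (shape–rate) is (a−1)/b = 44/10 ≈ 4.400.

λ̂_MAP = 4.400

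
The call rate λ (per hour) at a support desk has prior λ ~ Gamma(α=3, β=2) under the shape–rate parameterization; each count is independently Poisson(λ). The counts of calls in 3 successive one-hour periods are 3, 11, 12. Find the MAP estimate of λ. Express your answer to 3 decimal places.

Σxᵢ = 3+11+12 = 26, with n = 3.
Posterior ∝ λ^2e^(−2λ) · λ^26e^(−3λ) = λ^28e^(−5λ), i.e. Gamma(shape=29, rate=5).
The mode of a Gamma(a, b) with a ≥ 1 (shape–rate) is (a−1)/b = 28/5 ≈ 5.600.

λ̂_MAP = 5.600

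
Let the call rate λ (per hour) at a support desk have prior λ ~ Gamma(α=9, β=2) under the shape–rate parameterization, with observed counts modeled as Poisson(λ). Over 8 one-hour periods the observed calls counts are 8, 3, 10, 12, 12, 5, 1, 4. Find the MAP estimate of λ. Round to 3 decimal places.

λ̂_MAP = 6.300

Σxᵢ = 8+3+10+12+12+5+1+4 = 55, with n = 8.
Posterior ∝ λ^8e^(−2λ) · λ^55e^(−8λ) = λ^63e^(−10λ), i.e. Gamma(shape=64, rate=10).
The mode of a Gamma(a, b) with a ≥ 1 (shape–rate) is (a−1)/b = 63/10 ≈ 6.300.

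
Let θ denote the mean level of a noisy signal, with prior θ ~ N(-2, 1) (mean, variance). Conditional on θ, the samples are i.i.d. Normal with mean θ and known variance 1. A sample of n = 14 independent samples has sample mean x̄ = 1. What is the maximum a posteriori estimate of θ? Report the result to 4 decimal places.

n = 14, x̄ = 1.
For a Normal prior and Normal likelihood with known variance, the posterior is Normal; its mode equals its mean, the precision-weighted average.
Prior precision 1/σ₀² = 1/1 = 1; data precision n/σ² = 14/1 = 14.
θ̂ = (1·(-2) + 14·1) / (1 + 14) = 12/15 = 0.8000.

θ̂_MAP = 0.8000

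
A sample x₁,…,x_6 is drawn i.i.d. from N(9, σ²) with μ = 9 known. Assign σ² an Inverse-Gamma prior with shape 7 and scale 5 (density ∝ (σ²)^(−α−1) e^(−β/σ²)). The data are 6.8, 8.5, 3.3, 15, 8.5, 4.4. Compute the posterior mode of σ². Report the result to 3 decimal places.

Sum of squared deviations about the known mean: SS = (6.8−9)² + (8.5−9)² + (3.3−9)² + (15−9)² + (8.5−9)² + (4.4−9)² = 94.99.
The Normal likelihood contributes (σ²)^(−n/2) exp(−SS/(2σ²)), so the posterior is Inverse-Gamma(α + n/2, β + SS/2) = Inverse-Gamma(10, 52.495).
The mode of Inverse-Gamma(a, b) is b/(a+1) = 52.495/11 ≈ 4.772.

σ̂²_MAP = 4.772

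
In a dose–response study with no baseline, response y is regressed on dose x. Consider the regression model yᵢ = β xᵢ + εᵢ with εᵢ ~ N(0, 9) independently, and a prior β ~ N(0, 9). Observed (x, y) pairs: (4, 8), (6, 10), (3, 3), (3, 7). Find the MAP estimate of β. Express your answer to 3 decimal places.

log p(β | y) = −Σ(yᵢ − βxᵢ)²/(2·9) − β²/(2·9) + const.
Setting the derivative to zero: Σxᵢ(yᵢ − βxᵢ)/9 − β/9 = 0, so β = Σxᵢyᵢ / (Σxᵢ² + σ²/τ²).
Σxᵢyᵢ = 4·8 + 6·10 + 3·3 + 3·7 = 122; Σxᵢ² = 70; σ²/τ² = 1.
β̂_MAP = 122 / (70 + 1) = 122/71 ≈ 1.718.

β̂_MAP = 1.718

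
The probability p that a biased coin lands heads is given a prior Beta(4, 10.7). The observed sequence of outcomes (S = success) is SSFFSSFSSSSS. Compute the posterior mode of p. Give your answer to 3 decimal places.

Prior: Beta(4, 10.7).
Data: 9 successes in 12 trials (from the sequence). The binomial likelihood contributes p^9(1−p)^3, so the posterior is Beta(4+9, 10.7+3) = Beta(13, 13.7).
For Beta(a, b) with a, b > 1 the mode is (a−1)/(a+b−2) = 12/24.7 ≈ 0.486.

p̂_MAP = 0.486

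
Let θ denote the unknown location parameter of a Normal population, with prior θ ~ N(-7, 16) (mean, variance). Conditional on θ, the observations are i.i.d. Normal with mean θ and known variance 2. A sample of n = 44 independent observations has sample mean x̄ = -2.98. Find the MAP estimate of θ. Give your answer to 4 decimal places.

θ̂_MAP = -2.9914

n = 44, x̄ = -2.98.
For a Normal prior and Normal likelihood with known variance, the posterior is Normal; its mode equals its mean, the precision-weighted average.
Prior precision 1/σ₀² = 1/16 = 0.0625; data precision n/σ² = 44/2 = 22.
θ̂ = (0.0625·(-7) + 22·(-2.98)) / (0.0625 + 22) = (-65.9975)/22.0625 = -26399/8825 ≈ -2.9914.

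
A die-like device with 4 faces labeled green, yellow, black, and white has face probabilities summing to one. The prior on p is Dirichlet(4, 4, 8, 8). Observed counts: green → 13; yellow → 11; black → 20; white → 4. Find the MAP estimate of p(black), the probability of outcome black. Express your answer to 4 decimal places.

The posterior is Dirichlet(αᵢ + nᵢ) = Dirichlet(17, 15, 28, 12).
For a Dirichlet(a₁,…,a_K) with all aᵢ > 1, the mode has j-th component (aⱼ − 1)/(Σaᵢ − K).
Here Σaᵢ = 72 and K = 4, so p(black) = (28 − 1)/(72 − 4) = 27/68 ≈ 0.3971.

MAP estimate of p(black) = 0.3971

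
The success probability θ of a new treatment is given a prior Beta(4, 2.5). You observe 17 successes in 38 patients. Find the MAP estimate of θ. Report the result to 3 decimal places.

θ̂_MAP = 0.471

Prior: Beta(4, 2.5).
Data: 17 successes in 38 trials. The binomial likelihood contributes θ^17(1−θ)^21, so the posterior is Beta(4+17, 2.5+21) = Beta(21, 23.5).
For Beta(a, b) with a, b > 1 the mode is (a−1)/(a+b−2) = 20/42.5 ≈ 0.471.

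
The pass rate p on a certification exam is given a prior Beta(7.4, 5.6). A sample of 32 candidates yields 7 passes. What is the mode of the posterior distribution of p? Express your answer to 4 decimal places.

p̂_MAP = 0.3116

Prior: Beta(7.4, 5.6).
Data: 7 successes in 32 trials. The binomial likelihood contributes p^7(1−p)^25, so the posterior is Beta(7.4+7, 5.6+25) = Beta(14.4, 30.6).
For Beta(a, b) with a, b > 1 the mode is (a−1)/(a+b−2) = 13.4/43 ≈ 0.3116.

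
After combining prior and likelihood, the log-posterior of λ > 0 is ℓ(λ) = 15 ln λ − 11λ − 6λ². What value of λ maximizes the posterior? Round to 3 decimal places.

λ̂_MAP = 0.750

ℓ'(λ) = 15/λ − 11 − 12λ. Setting this to zero and multiplying by λ: 12λ² + 11λ − 15 = 0.
λ = (−11 + √(11² + 4·12·15)) / (2·12) = (−11 + √841) / 24 = (−11 + 29)/24 = 3/4.
ℓ''(λ) = −15/λ² − 12 < 0, confirming a maximum.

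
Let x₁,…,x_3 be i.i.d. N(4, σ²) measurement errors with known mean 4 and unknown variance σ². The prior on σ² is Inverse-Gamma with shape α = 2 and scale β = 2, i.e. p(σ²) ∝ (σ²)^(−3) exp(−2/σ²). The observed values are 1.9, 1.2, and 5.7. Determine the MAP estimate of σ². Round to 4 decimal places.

σ̂²_MAP = 2.1267

Sum of squared deviations about the known mean: SS = (1.9−4)² + (1.2−4)² + (5.7−4)² = 15.14.
The Normal likelihood contributes (σ²)^(−n/2) exp(−SS/(2σ²)), so the posterior is Inverse-Gamma(α + n/2, β + SS/2) = Inverse-Gamma(3.5, 9.57).
The mode of Inverse-Gamma(a, b) is b/(a+1) = 9.57/4.5 ≈ 2.1267.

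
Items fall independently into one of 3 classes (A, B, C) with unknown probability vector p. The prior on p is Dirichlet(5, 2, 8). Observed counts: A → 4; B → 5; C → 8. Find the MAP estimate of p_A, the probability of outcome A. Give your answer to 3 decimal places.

MAP estimate of p_A = 0.276

The posterior is Dirichlet(αᵢ + nᵢ) = Dirichlet(9, 7, 16).
For a Dirichlet(a₁,…,a_K) with all aᵢ > 1, the mode has j-th component (aⱼ − 1)/(Σaᵢ − K).
Here Σaᵢ = 32 and K = 3, so p_A = (9 − 1)/(32 − 3) = 8/29 ≈ 0.276.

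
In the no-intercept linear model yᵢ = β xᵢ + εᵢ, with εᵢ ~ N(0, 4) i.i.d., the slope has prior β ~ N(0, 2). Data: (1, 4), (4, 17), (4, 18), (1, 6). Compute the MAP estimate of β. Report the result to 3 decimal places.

β̂_MAP = 4.167

log p(β | y) = −Σ(yᵢ − βxᵢ)²/(2·4) − β²/(2·2) + const.
Setting the derivative to zero: Σxᵢ(yᵢ − βxᵢ)/4 − β/2 = 0, so β = Σxᵢyᵢ / (Σxᵢ² + σ²/τ²).
Σxᵢyᵢ = 1·4 + 4·17 + 4·18 + 1·6 = 150; Σxᵢ² = 34; σ²/τ² = 2.
β̂_MAP = 150 / (34 + 2) = 150/36 ≈ 4.167.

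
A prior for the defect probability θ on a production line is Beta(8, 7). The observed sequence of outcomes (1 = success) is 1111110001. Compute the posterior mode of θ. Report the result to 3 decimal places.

θ̂_MAP = 0.609

Prior: Beta(8, 7).
Data: 7 successes in 10 trials (from the sequence). The binomial likelihood contributes θ^7(1−θ)^3, so the posterior is Beta(8+7, 7+3) = Beta(15, 10).
For Beta(a, b) with a, b > 1 the mode is (a−1)/(a+b−2) = 14/23 ≈ 0.609.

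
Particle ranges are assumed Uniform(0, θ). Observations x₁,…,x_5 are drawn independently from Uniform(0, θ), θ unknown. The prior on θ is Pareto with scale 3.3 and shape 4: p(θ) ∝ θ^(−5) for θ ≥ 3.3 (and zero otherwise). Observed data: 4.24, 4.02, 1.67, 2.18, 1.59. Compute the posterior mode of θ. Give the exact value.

The Uniform(0, θ) likelihood is θ^(−n) for θ ≥ max(xᵢ), zero otherwise. Here max(xᵢ) = 4.24.
Posterior ∝ θ^(−5) · θ^(−5) = θ^(−10) on θ ≥ max(3.3, 4.24) = 4.24.
This density is strictly decreasing in θ, so the posterior mode lies at the lower boundary of the support.

θ̂_MAP = 4.24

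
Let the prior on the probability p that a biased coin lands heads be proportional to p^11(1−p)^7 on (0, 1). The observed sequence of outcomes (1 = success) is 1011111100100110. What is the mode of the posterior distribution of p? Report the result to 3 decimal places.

The prior density ∝ p^11(1−p)^7 is the kernel of Beta(12, 8).
Data: 10 successes in 16 trials (from the sequence). The binomial likelihood contributes p^10(1−p)^6, so the posterior is Beta(12+10, 8+6) = Beta(22, 14).
For Beta(a, b) with a, b > 1 the mode is (a−1)/(a+b−2) = 21/34 ≈ 0.618.

p̂_MAP = 0.618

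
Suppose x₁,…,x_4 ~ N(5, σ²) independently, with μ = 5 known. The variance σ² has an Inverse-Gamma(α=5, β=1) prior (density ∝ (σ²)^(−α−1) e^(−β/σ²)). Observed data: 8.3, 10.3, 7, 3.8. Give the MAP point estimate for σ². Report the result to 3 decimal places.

Sum of squared deviations about the known mean: SS = (8.3−5)² + (10.3−5)² + (7−5)² + (3.8−5)² = 44.42.
The Normal likelihood contributes (σ²)^(−n/2) exp(−SS/(2σ²)), so the posterior is Inverse-Gamma(α + n/2, β + SS/2) = Inverse-Gamma(7, 23.21).
The mode of Inverse-Gamma(a, b) is b/(a+1) = 23.21/8 ≈ 2.901.

σ̂²_MAP = 2.901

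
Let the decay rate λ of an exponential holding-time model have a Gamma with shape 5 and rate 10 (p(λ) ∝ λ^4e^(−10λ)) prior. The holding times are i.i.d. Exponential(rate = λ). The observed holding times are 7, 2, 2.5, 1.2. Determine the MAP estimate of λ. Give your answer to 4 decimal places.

The Exponential(rate=λ) likelihood is ∝ λ^n e^(−λΣtᵢ). Here n = 4 and Σtᵢ = 7 + 2 + 2.5 + 1.2 = 12.7.
Posterior ∝ λ^4e^(−10λ) · λ^4e^(−12.7λ) = λ^8e^(−22.7λ), i.e. Gamma(9, 22.7).
Mode = (a−1)/b = 8/22.7 ≈ 0.3524.

λ̂_MAP = 0.3524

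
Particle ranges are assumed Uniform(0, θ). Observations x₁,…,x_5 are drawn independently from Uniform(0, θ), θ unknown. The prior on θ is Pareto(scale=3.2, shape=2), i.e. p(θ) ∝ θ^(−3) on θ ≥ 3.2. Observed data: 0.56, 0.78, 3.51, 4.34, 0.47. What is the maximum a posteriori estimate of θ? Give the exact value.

The Uniform(0, θ) likelihood is θ^(−n) for θ ≥ max(xᵢ), zero otherwise. Here max(xᵢ) = 4.34.
Posterior ∝ θ^(−3) · θ^(−5) = θ^(−8) on θ ≥ max(3.2, 4.34) = 4.34.
This density is strictly decreasing in θ, so the posterior mode lies at the lower boundary of the support.

θ̂_MAP = 4.34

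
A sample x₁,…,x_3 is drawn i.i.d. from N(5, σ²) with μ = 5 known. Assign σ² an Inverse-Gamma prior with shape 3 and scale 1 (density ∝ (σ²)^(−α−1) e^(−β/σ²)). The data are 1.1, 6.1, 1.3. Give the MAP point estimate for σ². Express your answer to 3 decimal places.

Sum of squared deviations about the known mean: SS = (1.1−5)² + (6.1−5)² + (1.3−5)² = 30.11.
The Normal likelihood contributes (σ²)^(−n/2) exp(−SS/(2σ²)), so the posterior is Inverse-Gamma(α + n/2, β + SS/2) = Inverse-Gamma(4.5, 16.055).
The mode of Inverse-Gamma(a, b) is b/(a+1) = 16.055/5.5 ≈ 2.919.

σ̂²_MAP = 2.919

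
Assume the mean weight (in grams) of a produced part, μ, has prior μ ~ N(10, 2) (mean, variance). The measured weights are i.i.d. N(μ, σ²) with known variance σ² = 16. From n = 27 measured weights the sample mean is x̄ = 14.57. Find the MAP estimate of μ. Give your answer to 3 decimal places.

n = 27, x̄ = 14.57.
For a Normal prior and Normal likelihood with known variance, the posterior is Normal; its mode equals its mean, the precision-weighted average.
Prior precision 1/σ₀² = 1/2 = 0.5; data precision n/σ² = 27/16 = 1.6875.
μ̂ = (0.5·10 + 1.6875·14.57) / (0.5 + 1.6875) = 29.586875/2.1875 = 47339/3500 ≈ 13.525.

μ̂_MAP = 13.525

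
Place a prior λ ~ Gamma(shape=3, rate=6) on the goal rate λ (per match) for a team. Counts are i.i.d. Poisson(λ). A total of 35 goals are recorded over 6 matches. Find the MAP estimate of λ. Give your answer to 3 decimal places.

λ̂_MAP = 3.083

Σxᵢ = 35, n = 6.
Posterior ∝ λ^2e^(−6λ) · λ^35e^(−6λ) = λ^37e^(−12λ), i.e. Gamma(shape=38, rate=12).
The mode of a Gamma(a, b) with a ≥ 1 (shape–rate) is (a−1)/b = 37/12 ≈ 3.083.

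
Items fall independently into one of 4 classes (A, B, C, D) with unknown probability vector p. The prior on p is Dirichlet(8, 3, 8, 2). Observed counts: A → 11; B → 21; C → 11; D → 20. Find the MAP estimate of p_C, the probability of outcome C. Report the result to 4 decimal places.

MAP estimate of p_C = 0.2250

The posterior is Dirichlet(αᵢ + nᵢ) = Dirichlet(19, 24, 19, 22).
For a Dirichlet(a₁,…,a_K) with all aᵢ > 1, the mode has j-th component (aⱼ − 1)/(Σaᵢ − K).
Here Σaᵢ = 84 and K = 4, so p_C = (19 − 1)/(84 − 4) = 18/80 ≈ 0.2250.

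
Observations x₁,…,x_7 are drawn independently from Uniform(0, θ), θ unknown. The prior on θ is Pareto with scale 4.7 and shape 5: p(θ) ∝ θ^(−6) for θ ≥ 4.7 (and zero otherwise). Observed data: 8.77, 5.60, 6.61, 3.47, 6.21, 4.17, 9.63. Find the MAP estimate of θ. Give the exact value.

θ̂_MAP = 9.63

The Uniform(0, θ) likelihood is θ^(−n) for θ ≥ max(xᵢ), zero otherwise. Here max(xᵢ) = 9.63.
Posterior ∝ θ^(−6) · θ^(−7) = θ^(−13) on θ ≥ max(4.7, 9.63) = 9.63.
This density is strictly decreasing in θ, so the posterior mode lies at the lower boundary of the support.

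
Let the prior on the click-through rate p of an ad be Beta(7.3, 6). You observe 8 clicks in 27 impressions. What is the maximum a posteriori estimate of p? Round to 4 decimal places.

p̂_MAP = 0.3734

Prior: Beta(7.3, 6).
Data: 8 successes in 27 trials. The binomial likelihood contributes p^8(1−p)^19, so the posterior is Beta(7.3+8, 6+19) = Beta(15.3, 25).
For Beta(a, b) with a, b > 1 the mode is (a−1)/(a+b−2) = 14.3/38.3 ≈ 0.3734.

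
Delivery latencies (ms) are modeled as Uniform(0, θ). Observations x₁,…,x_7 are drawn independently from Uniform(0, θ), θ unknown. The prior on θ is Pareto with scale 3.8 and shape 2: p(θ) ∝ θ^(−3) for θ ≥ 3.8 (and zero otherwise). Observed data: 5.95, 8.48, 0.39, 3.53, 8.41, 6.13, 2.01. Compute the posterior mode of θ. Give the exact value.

θ̂_MAP = 8.48

The Uniform(0, θ) likelihood is θ^(−n) for θ ≥ max(xᵢ), zero otherwise. Here max(xᵢ) = 8.48.
Posterior ∝ θ^(−3) · θ^(−7) = θ^(−10) on θ ≥ max(3.8, 8.48) = 8.48.
This density is strictly decreasing in θ, so the posterior mode lies at the lower boundary of the support.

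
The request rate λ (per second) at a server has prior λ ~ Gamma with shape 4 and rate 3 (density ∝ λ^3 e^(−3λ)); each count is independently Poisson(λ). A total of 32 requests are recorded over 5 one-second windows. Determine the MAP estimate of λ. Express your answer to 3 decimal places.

λ̂_MAP = 4.375

Σxᵢ = 32, n = 5.
Posterior ∝ λ^3e^(−3λ) · λ^32e^(−5λ) = λ^35e^(−8λ), i.e. Gamma(shape=36, rate=8).
The mode of a Gamma(a, b) with a ≥ 1 (shape–rate) is (a−1)/b = 35/8 ≈ 4.375.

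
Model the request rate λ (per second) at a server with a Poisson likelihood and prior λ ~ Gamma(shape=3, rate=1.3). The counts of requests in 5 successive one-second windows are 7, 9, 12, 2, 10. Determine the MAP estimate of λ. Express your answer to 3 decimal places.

Σxᵢ = 7+9+12+2+10 = 40, with n = 5.
Posterior ∝ λ^2e^(−1.3λ) · λ^40e^(−5λ) = λ^42e^(−6.3λ), i.e. Gamma(shape=43, rate=6.3).
The mode of a Gamma(a, b) with a ≥ 1 (shape–rate) is (a−1)/b = 42/6.3 ≈ 6.667.

λ̂_MAP = 6.667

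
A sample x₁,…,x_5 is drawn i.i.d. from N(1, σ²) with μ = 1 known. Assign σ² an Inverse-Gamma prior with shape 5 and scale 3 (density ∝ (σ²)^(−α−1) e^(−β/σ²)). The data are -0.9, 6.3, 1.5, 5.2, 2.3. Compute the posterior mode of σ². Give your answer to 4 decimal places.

σ̂²_MAP = 3.3694

Sum of squared deviations about the known mean: SS = (-0.9−1)² + (6.3−1)² + (1.5−1)² + (5.2−1)² + (2.3−1)² = 51.28.
The Normal likelihood contributes (σ²)^(−n/2) exp(−SS/(2σ²)), so the posterior is Inverse-Gamma(α + n/2, β + SS/2) = Inverse-Gamma(7.5, 28.64).
The mode of Inverse-Gamma(a, b) is b/(a+1) = 28.64/8.5 ≈ 3.3694.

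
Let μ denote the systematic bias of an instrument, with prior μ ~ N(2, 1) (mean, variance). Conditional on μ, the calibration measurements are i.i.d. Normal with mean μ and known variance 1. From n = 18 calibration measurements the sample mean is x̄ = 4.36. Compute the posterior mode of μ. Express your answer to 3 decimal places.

n = 18, x̄ = 4.36.
For a Normal prior and Normal likelihood with known variance, the posterior is Normal; its mode equals its mean, the precision-weighted average.
Prior precision 1/σ₀² = 1/1 = 1; data precision n/σ² = 18/1 = 18.
μ̂ = (1·2 + 18·4.36) / (1 + 18) = 80.48/19 = 2012/475 ≈ 4.236.

μ̂_MAP = 4.236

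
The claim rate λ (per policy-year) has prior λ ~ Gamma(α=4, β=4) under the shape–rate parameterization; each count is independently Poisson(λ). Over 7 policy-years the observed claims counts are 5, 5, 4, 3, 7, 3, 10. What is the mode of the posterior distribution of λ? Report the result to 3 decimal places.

λ̂_MAP = 3.636

Σxᵢ = 5+5+4+3+7+3+10 = 37, with n = 7.
Posterior ∝ λ^3e^(−4λ) · λ^37e^(−7λ) = λ^40e^(−11λ), i.e. Gamma(shape=41, rate=11).
The mode of a Gamma(a, b) with a ≥ 1 (shape–rate) is (a−1)/b = 40/11 ≈ 3.636.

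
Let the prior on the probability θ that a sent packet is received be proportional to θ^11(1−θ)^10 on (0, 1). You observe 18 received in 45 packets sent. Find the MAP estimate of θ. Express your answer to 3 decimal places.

θ̂_MAP = 0.439

The prior density ∝ θ^11(1−θ)^10 is the kernel of Beta(12, 11).
Data: 18 successes in 45 trials. The binomial likelihood contributes θ^18(1−θ)^27, so the posterior is Beta(12+18, 11+27) = Beta(30, 38).
For Beta(a, b) with a, b > 1 the mode is (a−1)/(a+b−2) = 29/66 ≈ 0.439.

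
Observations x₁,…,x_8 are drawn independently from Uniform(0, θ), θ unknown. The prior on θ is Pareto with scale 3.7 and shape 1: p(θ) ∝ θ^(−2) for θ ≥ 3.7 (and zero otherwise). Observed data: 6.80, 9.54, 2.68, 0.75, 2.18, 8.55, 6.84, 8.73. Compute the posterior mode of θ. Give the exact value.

θ̂_MAP = 9.54

The Uniform(0, θ) likelihood is θ^(−n) for θ ≥ max(xᵢ), zero otherwise. Here max(xᵢ) = 9.54.
Posterior ∝ θ^(−2) · θ^(−8) = θ^(−10) on θ ≥ max(3.7, 9.54) = 9.54.
This density is strictly decreasing in θ, so the posterior mode lies at the lower boundary of the support.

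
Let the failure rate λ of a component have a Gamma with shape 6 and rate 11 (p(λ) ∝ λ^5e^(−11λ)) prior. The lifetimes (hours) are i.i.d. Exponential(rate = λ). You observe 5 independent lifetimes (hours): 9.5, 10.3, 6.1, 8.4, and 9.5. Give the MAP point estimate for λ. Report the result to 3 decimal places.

The Exponential(rate=λ) likelihood is ∝ λ^n e^(−λΣtᵢ). Here n = 5 and Σtᵢ = 9.5 + 10.3 + 6.1 + 8.4 + 9.5 = 43.8.
Posterior ∝ λ^5e^(−11λ) · λ^5e^(−43.8λ) = λ^10e^(−54.8λ), i.e. Gamma(11, 54.8).
Mode = (a−1)/b = 10/54.8 ≈ 0.182.

λ̂_MAP = 0.182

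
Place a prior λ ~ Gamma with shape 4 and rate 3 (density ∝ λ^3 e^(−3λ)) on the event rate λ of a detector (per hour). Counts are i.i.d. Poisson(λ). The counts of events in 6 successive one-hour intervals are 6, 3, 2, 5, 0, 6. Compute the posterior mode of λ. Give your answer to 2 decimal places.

Σxᵢ = 6+3+2+5+0+6 = 22, with n = 6.
Posterior ∝ λ^3e^(−3λ) · λ^22e^(−6λ) = λ^25e^(−9λ), i.e. Gamma(shape=26, rate=9).
The mode of a Gamma(a, b) with a ≥ 1 (shape–rate) is (a−1)/b = 25/9 ≈ 2.78.

λ̂_MAP = 2.78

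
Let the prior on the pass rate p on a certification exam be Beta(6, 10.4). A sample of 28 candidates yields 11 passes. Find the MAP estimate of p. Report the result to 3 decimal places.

Prior: Beta(6, 10.4).
Data: 11 successes in 28 trials. The binomial likelihood contributes p^11(1−p)^17, so the posterior is Beta(6+11, 10.4+17) = Beta(17, 27.4).
For Beta(a, b) with a, b > 1 the mode is (a−1)/(a+b−2) = 16/42.4 ≈ 0.377.

p̂_MAP = 0.377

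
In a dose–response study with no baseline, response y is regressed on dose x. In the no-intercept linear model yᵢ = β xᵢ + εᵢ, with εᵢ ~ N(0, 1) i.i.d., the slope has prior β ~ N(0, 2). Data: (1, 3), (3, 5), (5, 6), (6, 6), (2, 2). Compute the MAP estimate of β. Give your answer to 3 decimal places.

log p(β | y) = −Σ(yᵢ − βxᵢ)²/(2·1) − β²/(2·2) + const.
Setting the derivative to zero: Σxᵢ(yᵢ − βxᵢ)/1 − β/2 = 0, so β = Σxᵢyᵢ / (Σxᵢ² + σ²/τ²).
Σxᵢyᵢ = 1·3 + 3·5 + 5·6 + 6·6 + 2·2 = 88; Σxᵢ² = 75; σ²/τ² = 0.5.
β̂_MAP = 88 / (75 + 0.5) = 88/75.5 ≈ 1.166.

β̂_MAP = 1.166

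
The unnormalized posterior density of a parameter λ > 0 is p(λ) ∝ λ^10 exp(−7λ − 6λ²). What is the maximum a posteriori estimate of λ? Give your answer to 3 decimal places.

ℓ'(λ) = 10/λ − 7 − 12λ. Setting this to zero and multiplying by λ: 12λ² + 7λ − 10 = 0.
λ = (−7 + √(7² + 4·12·10)) / (2·12) = (−7 + √529) / 24 = (−7 + 23)/24 = 2/3.
ℓ''(λ) = −10/λ² − 12 < 0, confirming a maximum.

λ̂_MAP = 0.667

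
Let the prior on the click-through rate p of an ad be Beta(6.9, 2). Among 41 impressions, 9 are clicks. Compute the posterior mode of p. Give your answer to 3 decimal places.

Prior: Beta(6.9, 2).
Data: 9 successes in 41 trials. The binomial likelihood contributes p^9(1−p)^32, so the posterior is Beta(6.9+9, 2+32) = Beta(15.9, 34).
For Beta(a, b) with a, b > 1 the mode is (a−1)/(a+b−2) = 14.9/47.9 ≈ 0.311.

p̂_MAP = 0.311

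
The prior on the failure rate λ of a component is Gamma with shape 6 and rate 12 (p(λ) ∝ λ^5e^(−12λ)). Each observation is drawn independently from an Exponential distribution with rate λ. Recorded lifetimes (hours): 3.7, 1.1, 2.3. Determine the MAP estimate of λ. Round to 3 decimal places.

The Exponential(rate=λ) likelihood is ∝ λ^n e^(−λΣtᵢ). Here n = 3 and Σtᵢ = 3.7 + 1.1 + 2.3 = 7.1.
Posterior ∝ λ^5e^(−12λ) · λ^3e^(−7.1λ) = λ^8e^(−19.1λ), i.e. Gamma(9, 19.1).
Mode = (a−1)/b = 8/19.1 ≈ 0.419.

λ̂_MAP = 0.419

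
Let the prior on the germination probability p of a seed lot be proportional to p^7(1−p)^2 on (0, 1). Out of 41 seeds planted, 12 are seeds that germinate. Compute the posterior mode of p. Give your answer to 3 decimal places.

The prior density ∝ p^7(1−p)^2 is the kernel of Beta(8, 3).
Data: 12 successes in 41 trials. The binomial likelihood contributes p^12(1−p)^29, so the posterior is Beta(8+12, 3+29) = Beta(20, 32).
For Beta(a, b) with a, b > 1 the mode is (a−1)/(a+b−2) = 19/50 ≈ 0.380.

p̂_MAP = 0.380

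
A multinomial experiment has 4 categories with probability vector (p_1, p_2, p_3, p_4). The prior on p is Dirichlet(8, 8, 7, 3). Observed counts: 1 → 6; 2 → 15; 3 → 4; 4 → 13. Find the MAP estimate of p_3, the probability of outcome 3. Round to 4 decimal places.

MAP estimate: 0.1667

The posterior is Dirichlet(αᵢ + nᵢ) = Dirichlet(14, 23, 11, 16).
For a Dirichlet(a₁,…,a_K) with all aᵢ > 1, the mode has j-th component (aⱼ − 1)/(Σaᵢ − K).
Here Σaᵢ = 64 and K = 4, so p_3 = (11 − 1)/(64 − 4) = 10/60 ≈ 0.1667.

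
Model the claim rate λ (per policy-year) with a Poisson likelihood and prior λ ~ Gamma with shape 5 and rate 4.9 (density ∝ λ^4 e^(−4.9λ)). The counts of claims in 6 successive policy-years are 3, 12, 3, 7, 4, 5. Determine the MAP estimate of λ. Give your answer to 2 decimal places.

λ̂_MAP = 3.49

Σxᵢ = 3+12+3+7+4+5 = 34, with n = 6.
Posterior ∝ λ^4e^(−4.9λ) · λ^34e^(−6λ) = λ^38e^(−10.9λ), i.e. Gamma(shape=39, rate=10.9).
The mode of a Gamma(a, b) with a ≥ 1 (shape–rate) is (a−1)/b = 38/10.9 ≈ 3.49.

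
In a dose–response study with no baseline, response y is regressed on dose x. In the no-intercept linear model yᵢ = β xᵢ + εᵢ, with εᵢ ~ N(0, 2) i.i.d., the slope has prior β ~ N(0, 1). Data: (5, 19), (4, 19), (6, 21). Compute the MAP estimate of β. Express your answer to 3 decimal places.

log p(β | y) = −Σ(yᵢ − βxᵢ)²/(2·2) − β²/(2·1) + const.
Setting the derivative to zero: Σxᵢ(yᵢ − βxᵢ)/2 − β/1 = 0, so β = Σxᵢyᵢ / (Σxᵢ² + σ²/τ²).
Σxᵢyᵢ = 5·19 + 4·19 + 6·21 = 297; Σxᵢ² = 77; σ²/τ² = 2.
β̂_MAP = 297 / (77 + 2) = 297/79 ≈ 3.759.

β̂_MAP = 3.759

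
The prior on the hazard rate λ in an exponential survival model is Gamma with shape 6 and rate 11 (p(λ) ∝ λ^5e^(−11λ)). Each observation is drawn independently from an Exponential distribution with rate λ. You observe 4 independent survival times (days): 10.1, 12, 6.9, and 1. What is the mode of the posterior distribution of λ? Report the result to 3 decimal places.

λ̂_MAP = 0.220

The Exponential(rate=λ) likelihood is ∝ λ^n e^(−λΣtᵢ). Here n = 4 and Σtᵢ = 10.1 + 12 + 6.9 + 1 = 30.
Posterior ∝ λ^5e^(−11λ) · λ^4e^(−30λ) = λ^9e^(−41λ), i.e. Gamma(10, 41).
Mode = (a−1)/b = 9/41 ≈ 0.220.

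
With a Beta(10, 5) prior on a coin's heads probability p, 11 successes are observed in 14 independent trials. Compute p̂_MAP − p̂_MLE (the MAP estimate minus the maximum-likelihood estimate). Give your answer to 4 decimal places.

Posterior is Beta(21, 8); MAP = (21−1)/(29−2) = 20/27 ≈ 0.74074.
MLE ignores the prior: p̂_MLE = k/n = 11/14 ≈ 0.78571.
Difference = 20/27 − 11/14 = -17/378 ≈ -0.0450.

MAP − MLE = -0.0450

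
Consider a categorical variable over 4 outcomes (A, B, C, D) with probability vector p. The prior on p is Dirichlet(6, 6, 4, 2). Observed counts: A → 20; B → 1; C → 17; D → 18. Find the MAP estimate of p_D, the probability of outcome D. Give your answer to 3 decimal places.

The posterior is Dirichlet(αᵢ + nᵢ) = Dirichlet(26, 7, 21, 20).
For a Dirichlet(a₁,…,a_K) with all aᵢ > 1, the mode has j-th component (aⱼ − 1)/(Σaᵢ − K).
Here Σaᵢ = 74 and K = 4, so p_D = (20 − 1)/(74 − 4) = 19/70 ≈ 0.271.

MAP estimate of p_D = 0.271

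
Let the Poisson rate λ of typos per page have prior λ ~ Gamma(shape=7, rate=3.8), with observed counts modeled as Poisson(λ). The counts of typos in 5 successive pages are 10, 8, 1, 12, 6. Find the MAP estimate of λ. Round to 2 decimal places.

λ̂_MAP = 4.89

Σxᵢ = 10+8+1+12+6 = 37, with n = 5.
Posterior ∝ λ^6e^(−3.8λ) · λ^37e^(−5λ) = λ^43e^(−8.8λ), i.e. Gamma(shape=44, rate=8.8).
The mode of a Gamma(a, b) with a ≥ 1 (shape–rate) is (a−1)/b = 43/8.8 ≈ 4.89.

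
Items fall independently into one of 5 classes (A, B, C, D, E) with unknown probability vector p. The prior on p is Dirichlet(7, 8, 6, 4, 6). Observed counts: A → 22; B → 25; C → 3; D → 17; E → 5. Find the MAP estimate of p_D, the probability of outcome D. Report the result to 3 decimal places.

The posterior is Dirichlet(αᵢ + nᵢ) = Dirichlet(29, 33, 9, 21, 11).
For a Dirichlet(a₁,…,a_K) with all aᵢ > 1, the mode has j-th component (aⱼ − 1)/(Σaᵢ − K).
Here Σaᵢ = 103 and K = 5, so p_D = (21 − 1)/(103 − 5) = 20/98 ≈ 0.204.

MAP estimate of p_D = 0.204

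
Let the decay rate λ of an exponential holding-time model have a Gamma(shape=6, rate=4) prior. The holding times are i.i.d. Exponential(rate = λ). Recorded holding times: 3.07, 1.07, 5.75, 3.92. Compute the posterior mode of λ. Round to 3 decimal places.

λ̂_MAP = 0.505

The Exponential(rate=λ) likelihood is ∝ λ^n e^(−λΣtᵢ). Here n = 4 and Σtᵢ = 3.07 + 1.07 + 5.75 + 3.92 = 13.81.
Posterior ∝ λ^5e^(−4λ) · λ^4e^(−13.81λ) = λ^9e^(−17.81λ), i.e. Gamma(10, 17.81).
Mode = (a−1)/b = 9/17.81 ≈ 0.505.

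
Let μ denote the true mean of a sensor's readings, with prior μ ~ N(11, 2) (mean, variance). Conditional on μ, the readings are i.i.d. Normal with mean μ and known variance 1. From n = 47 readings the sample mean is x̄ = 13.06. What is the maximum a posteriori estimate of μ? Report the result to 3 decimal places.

μ̂_MAP = 13.038

n = 47, x̄ = 13.06.
For a Normal prior and Normal likelihood with known variance, the posterior is Normal; its mode equals its mean, the precision-weighted average.
Prior precision 1/σ₀² = 1/2 = 0.5; data precision n/σ² = 47/1 = 47.
μ̂ = (0.5·11 + 47·13.06) / (0.5 + 47) = 619.32/47.5 = 30966/2375 ≈ 13.038.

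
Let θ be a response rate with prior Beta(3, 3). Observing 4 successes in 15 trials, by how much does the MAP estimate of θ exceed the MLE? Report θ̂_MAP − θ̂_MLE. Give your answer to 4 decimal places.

MAP − MLE = 0.0491

Posterior is Beta(7, 14); MAP = (7−1)/(21−2) = 6/19 ≈ 0.31579.
MLE ignores the prior: θ̂_MLE = k/n = 4/15 ≈ 0.26667.
Difference = 6/19 − 4/15 = 14/285 ≈ 0.0491.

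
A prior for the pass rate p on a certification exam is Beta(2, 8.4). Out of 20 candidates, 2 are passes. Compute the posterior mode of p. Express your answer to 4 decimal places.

p̂_MAP = 0.1056

Prior: Beta(2, 8.4).
Data: 2 successes in 20 trials. The binomial likelihood contributes p^2(1−p)^18, so the posterior is Beta(2+2, 8.4+18) = Beta(4, 26.4).
For Beta(a, b) with a, b > 1 the mode is (a−1)/(a+b−2) = 3/28.4 ≈ 0.1056.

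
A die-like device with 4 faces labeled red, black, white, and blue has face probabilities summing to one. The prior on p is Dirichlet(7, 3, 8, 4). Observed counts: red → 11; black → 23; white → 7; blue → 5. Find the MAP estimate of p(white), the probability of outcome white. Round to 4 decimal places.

The posterior is Dirichlet(αᵢ + nᵢ) = Dirichlet(18, 26, 15, 9).
For a Dirichlet(a₁,…,a_K) with all aᵢ > 1, the mode has j-th component (aⱼ − 1)/(Σaᵢ − K).
Here Σaᵢ = 68 and K = 4, so p(white) = (15 − 1)/(68 − 4) = 14/64 ≈ 0.2188.

MAP estimate of p(white) = 0.2188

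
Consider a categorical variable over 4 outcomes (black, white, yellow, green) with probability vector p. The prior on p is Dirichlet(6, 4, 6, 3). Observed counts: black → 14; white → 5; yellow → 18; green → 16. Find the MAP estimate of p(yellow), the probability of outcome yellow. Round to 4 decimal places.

The posterior is Dirichlet(αᵢ + nᵢ) = Dirichlet(20, 9, 24, 19).
For a Dirichlet(a₁,…,a_K) with all aᵢ > 1, the mode has j-th component (aⱼ − 1)/(Σaᵢ − K).
Here Σaᵢ = 72 and K = 4, so p(yellow) = (24 − 1)/(72 − 4) = 23/68 ≈ 0.3382.

MAP estimate of p(yellow) = 0.3382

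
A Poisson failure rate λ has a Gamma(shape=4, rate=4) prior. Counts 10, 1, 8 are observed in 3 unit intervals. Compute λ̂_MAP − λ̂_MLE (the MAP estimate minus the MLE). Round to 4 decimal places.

Σxᵢ = 19. Posterior is Gamma(23, 7); MAP = (23−1)/7 = 22/7 ≈ 3.14286.
MLE = x̄ = 19/3 ≈ 6.33333.
Difference = 22/7 − 19/3 = -67/21 ≈ -3.1905.

MAP − MLE = -3.1905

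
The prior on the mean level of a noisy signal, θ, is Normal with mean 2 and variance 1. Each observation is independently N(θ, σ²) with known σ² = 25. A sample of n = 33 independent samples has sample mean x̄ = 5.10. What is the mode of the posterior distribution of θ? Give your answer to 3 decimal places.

θ̂_MAP = 3.764

n = 33, x̄ = 5.10.
For a Normal prior and Normal likelihood with known variance, the posterior is Normal; its mode equals its mean, the precision-weighted average.
Prior precision 1/σ₀² = 1/1 = 1; data precision n/σ² = 33/25 = 1.32.
θ̂ = (1·2 + 1.32·5.1) / (1 + 1.32) = 8.732/2.32 = 2183/580 ≈ 3.764.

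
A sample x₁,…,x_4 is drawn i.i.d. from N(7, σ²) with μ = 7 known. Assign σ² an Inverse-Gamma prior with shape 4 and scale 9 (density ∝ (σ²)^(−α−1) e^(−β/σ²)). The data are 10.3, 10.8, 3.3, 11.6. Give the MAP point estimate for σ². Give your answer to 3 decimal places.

σ̂²_MAP = 5.584

Sum of squared deviations about the known mean: SS = (10.3−7)² + (10.8−7)² + (3.3−7)² + (11.6−7)² = 60.18.
The Normal likelihood contributes (σ²)^(−n/2) exp(−SS/(2σ²)), so the posterior is Inverse-Gamma(α + n/2, β + SS/2) = Inverse-Gamma(6, 39.09).
The mode of Inverse-Gamma(a, b) is b/(a+1) = 39.09/7 ≈ 5.584.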